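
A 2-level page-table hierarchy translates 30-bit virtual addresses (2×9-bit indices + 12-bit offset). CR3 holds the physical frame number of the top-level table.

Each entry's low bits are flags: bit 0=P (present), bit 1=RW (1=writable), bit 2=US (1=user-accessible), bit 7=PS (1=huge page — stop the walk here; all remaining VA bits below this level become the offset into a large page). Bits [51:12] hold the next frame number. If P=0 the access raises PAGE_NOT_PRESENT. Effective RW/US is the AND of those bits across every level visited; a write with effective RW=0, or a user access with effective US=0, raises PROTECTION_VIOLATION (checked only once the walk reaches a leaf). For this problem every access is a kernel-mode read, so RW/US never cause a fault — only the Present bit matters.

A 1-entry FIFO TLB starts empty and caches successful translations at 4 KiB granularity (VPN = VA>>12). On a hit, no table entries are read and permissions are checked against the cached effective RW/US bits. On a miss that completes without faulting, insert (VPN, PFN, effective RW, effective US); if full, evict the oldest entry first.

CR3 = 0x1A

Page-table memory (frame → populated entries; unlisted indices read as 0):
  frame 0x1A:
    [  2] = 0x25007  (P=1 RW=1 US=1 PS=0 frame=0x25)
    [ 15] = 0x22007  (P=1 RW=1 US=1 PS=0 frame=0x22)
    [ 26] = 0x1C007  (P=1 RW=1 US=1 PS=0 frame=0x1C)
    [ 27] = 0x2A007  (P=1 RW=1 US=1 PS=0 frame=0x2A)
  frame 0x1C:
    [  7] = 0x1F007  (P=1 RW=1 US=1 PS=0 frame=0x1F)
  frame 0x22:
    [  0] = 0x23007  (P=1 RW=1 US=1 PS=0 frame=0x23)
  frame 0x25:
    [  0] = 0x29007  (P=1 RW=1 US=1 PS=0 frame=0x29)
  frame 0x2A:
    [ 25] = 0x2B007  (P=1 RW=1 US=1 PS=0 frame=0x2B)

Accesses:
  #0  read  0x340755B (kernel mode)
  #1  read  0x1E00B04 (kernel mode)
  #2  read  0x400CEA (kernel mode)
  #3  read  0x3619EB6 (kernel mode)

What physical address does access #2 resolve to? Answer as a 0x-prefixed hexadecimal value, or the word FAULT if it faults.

Walk each access:
#0 VA=0x340755B (r,kernel):
  L0: frame=0x1A idx=26 entry=0x1C007 [P=1 RW=1 US=1 PS=0]
  L1: frame=0x1C idx=7 entry=0x1F007 [P=1 RW=1 US=1 PS=0]
  ⇒ phys 0x1F55B  [2 reads]
#1 VA=0x1E00B04 (r,kernel):
  L0: frame=0x1A idx=15 entry=0x22007 [P=1 RW=1 US=1 PS=0]
  L1: frame=0x22 idx=0 entry=0x23007 [P=1 RW=1 US=1 PS=0]
  ⇒ phys 0x23B04  [2 reads]
#2 VA=0x400CEA (r,kernel):
  L0: frame=0x1A idx=2 entry=0x25007 [P=1 RW=1 US=1 PS=0]
  L1: frame=0x25 idx=0 entry=0x29007 [P=1 RW=1 US=1 PS=0]
  ⇒ phys 0x29CEA  [2 reads]
#3 VA=0x3619EB6 (r,kernel):
  L0: frame=0x1A idx=27 entry=0x2A007 [P=1 RW=1 US=1 PS=0]
  L1: frame=0x2A idx=25 entry=0x2B007 [P=1 RW=1 US=1 PS=0]
  ⇒ phys 0x2BEB6  [2 reads]

Access #2 PA: 0x29CEA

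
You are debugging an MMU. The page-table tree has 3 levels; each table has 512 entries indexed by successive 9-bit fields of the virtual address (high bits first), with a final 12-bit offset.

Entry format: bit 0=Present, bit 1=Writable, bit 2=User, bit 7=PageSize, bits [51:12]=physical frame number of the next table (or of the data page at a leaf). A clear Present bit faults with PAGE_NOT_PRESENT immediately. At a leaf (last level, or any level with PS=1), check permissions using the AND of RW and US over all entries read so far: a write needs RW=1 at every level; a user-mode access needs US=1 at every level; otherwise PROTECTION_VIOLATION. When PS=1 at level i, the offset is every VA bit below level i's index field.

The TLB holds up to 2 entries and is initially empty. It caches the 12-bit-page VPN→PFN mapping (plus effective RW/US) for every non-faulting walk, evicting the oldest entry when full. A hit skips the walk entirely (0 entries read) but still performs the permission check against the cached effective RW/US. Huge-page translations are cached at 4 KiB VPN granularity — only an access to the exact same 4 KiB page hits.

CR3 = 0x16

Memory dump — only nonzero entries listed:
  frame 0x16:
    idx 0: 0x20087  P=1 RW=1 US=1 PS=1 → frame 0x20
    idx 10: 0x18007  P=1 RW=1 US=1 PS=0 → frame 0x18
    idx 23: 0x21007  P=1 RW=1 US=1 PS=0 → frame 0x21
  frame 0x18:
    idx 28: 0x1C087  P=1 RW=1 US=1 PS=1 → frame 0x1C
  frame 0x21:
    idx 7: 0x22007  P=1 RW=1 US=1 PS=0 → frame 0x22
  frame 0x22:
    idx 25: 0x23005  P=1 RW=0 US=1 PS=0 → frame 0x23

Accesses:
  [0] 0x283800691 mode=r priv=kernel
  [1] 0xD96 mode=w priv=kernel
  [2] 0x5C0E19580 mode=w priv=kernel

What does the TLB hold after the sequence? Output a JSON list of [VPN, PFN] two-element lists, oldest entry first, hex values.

Trace:
#0 VA=0x283800691 (r,kernel):
  L0: frame=0x16 idx=10 entry=0x18007 [P=1 RW=1 US=1 PS=0]
  L1: frame=0x18 idx=28 entry=0x1C087 [P=1 RW=1 US=1 PS=1]
  → PA=0x1C691 (huge @L1)  (2 entries read)
#1 VA=0xD96 (w,kernel):
  L0: frame=0x16 idx=0 entry=0x20087 [P=1 RW=1 US=1 PS=1]
  → PA=0x20D96 (huge @L0)  (1 entries read)
#2 VA=0x5C0E19580 (w,kernel):
  L0: frame=0x16 idx=23 entry=0x21007 [P=1 RW=1 US=1 PS=0]
  L1: frame=0x21 idx=7 entry=0x22007 [P=1 RW=1 US=1 PS=0]
  L2: frame=0x22 idx=25 entry=0x23005 [P=1 RW=0 US=1 PS=0]
  ⇒ fault: PROTECTION_VIOLATION  — 3 lookups

TLB: [["0x283800", "0x1C"], ["0x0", "0x20"]]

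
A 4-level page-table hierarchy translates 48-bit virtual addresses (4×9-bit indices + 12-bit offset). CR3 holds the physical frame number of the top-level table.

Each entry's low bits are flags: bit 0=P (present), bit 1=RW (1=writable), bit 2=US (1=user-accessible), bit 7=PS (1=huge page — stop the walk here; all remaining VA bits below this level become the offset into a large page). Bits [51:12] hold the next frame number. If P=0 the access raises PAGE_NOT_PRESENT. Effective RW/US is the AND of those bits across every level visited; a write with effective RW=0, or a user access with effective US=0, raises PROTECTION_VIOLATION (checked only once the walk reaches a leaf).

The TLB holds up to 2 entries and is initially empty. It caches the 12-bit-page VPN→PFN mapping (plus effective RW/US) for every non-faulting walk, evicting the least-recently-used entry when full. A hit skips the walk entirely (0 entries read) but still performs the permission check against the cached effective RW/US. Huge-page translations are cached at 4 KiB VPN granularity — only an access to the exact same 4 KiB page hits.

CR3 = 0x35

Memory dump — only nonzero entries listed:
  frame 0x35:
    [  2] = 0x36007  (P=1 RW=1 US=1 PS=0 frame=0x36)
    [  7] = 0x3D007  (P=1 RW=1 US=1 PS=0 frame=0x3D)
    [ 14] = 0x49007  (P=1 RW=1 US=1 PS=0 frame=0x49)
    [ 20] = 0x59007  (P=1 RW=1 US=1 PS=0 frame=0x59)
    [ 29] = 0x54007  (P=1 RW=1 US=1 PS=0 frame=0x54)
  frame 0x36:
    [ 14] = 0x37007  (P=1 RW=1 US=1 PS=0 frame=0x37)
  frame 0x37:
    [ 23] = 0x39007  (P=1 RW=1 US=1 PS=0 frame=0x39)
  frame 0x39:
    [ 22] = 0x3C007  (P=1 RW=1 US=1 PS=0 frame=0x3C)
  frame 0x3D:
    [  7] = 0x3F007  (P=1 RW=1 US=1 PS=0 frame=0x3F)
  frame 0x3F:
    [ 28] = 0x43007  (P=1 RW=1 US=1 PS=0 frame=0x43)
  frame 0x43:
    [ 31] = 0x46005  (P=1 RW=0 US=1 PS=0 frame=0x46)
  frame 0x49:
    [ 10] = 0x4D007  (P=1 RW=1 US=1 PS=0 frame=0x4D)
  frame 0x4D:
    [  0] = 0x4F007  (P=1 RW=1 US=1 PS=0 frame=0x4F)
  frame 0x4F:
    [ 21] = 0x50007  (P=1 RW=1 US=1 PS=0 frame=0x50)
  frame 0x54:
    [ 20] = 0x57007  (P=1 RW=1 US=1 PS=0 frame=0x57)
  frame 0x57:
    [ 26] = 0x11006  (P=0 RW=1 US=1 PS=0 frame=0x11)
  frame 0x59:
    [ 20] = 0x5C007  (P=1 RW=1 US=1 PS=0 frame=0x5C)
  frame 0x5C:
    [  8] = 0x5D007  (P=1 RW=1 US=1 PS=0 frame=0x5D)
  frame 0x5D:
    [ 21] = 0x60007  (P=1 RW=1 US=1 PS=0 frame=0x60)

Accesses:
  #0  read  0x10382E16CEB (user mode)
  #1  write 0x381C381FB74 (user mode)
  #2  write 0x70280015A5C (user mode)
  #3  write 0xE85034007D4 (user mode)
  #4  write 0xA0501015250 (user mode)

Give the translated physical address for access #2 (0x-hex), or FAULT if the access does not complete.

Walk each access:
#0 VA=0x10382E16CEB (r,user):
  L0: frame=0x35 idx=2 entry=0x36007 [P=1 RW=1 US=1 PS=0]
  L1: frame=0x36 idx=14 entry=0x37007 [P=1 RW=1 US=1 PS=0]
  L2: frame=0x37 idx=23 entry=0x39007 [P=1 RW=1 US=1 PS=0]
  L3: frame=0x39 idx=22 entry=0x3C007 [P=1 RW=1 US=1 PS=0]
  ✓ 0x3CCEB  — 4 lookups
#1 VA=0x381C381FB74 (w,user):
  L0: frame=0x35 idx=7 entry=0x3D007 [P=1 RW=1 US=1 PS=0]
  L1: frame=0x3D idx=7 entry=0x3F007 [P=1 RW=1 US=1 PS=0]
  L2: frame=0x3F idx=28 entry=0x43007 [P=1 RW=1 US=1 PS=0]
  L3: frame=0x43 idx=31 entry=0x46005 [P=1 RW=0 US=1 PS=0]
  ✗ PROTECTION_VIOLATION  [4 reads]
#2 VA=0x70280015A5C (w,user):
  L0: frame=0x35 idx=14 entry=0x49007 [P=1 RW=1 US=1 PS=0]
  L1: frame=0x49 idx=10 entry=0x4D007 [P=1 RW=1 US=1 PS=0]
  L2: frame=0x4D idx=0 entry=0x4F007 [P=1 RW=1 US=1 PS=0]
  L3: frame=0x4F idx=21 entry=0x50007 [P=1 RW=1 US=1 PS=0]
  ✓ 0x50A5C  — 4 lookups
#3 VA=0xE85034007D4 (w,user):
  L0: frame=0x35 idx=29 entry=0x54007 [P=1 RW=1 US=1 PS=0]
  L1: frame=0x54 idx=20 entry=0x57007 [P=1 RW=1 US=1 PS=0]
  L2: frame=0x57 idx=26 entry=0x11006 [P=0 RW=1 US=1 PS=0]
  ✗ PAGE_NOT_PRESENT  [3 reads]
#4 VA=0xA0501015250 (w,user):
  L0: frame=0x35 idx=20 entry=0x59007 [P=1 RW=1 US=1 PS=0]
  L1: frame=0x59 idx=20 entry=0x5C007 [P=1 RW=1 US=1 PS=0]
  L2: frame=0x5C idx=8 entry=0x5D007 [P=1 RW=1 US=1 PS=0]
  L3: frame=0x5D idx=21 entry=0x60007 [P=1 RW=1 US=1 PS=0]
  ✓ 0x60250  — 4 lookups

Access #2 PA: 0x50A5C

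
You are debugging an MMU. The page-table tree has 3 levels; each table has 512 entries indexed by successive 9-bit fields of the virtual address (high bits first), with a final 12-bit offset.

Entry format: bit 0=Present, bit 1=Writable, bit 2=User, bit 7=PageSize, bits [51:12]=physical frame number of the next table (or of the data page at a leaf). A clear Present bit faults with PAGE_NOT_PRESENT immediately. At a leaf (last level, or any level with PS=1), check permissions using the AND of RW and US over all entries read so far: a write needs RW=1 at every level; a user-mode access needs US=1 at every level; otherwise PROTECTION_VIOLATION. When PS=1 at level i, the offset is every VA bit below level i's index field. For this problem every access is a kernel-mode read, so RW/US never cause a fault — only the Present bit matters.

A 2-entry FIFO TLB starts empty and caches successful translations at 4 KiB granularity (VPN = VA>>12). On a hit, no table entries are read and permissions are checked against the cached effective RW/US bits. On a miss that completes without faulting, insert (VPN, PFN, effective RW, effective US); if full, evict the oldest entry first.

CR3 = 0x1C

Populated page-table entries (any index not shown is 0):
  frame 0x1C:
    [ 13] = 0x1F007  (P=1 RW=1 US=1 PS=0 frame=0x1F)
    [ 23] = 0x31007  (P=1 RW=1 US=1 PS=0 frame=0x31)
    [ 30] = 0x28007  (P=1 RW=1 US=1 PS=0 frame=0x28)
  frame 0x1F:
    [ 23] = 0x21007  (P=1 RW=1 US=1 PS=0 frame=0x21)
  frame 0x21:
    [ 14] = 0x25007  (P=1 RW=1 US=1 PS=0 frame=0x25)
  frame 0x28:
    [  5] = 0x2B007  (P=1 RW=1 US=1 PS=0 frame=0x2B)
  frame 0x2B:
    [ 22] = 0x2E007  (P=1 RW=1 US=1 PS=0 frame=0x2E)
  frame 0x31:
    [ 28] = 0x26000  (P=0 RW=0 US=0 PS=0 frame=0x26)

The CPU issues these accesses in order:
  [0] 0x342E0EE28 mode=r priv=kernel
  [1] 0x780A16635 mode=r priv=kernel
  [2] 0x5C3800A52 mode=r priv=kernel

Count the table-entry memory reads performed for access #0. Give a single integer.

Walk each access:
#0 VA=0x342E0EE28 (r,kernel):
  lvl0: tbl 0x1C, slot 13 ⇒ 0x1F007 (P1/RW1/US1/PS0)
  lvl1: tbl 0x1F, slot 23 ⇒ 0x21007 (P1/RW1/US1/PS0)
  lvl2: tbl 0x21, slot 14 ⇒ 0x25007 (P1/RW1/US1/PS0)
  ✓ 0x25E28  — 3 lookups
#1 VA=0x780A16635 (r,kernel):
  lvl0: tbl 0x1C, slot 30 ⇒ 0x28007 (P1/RW1/US1/PS0)
  lvl1: tbl 0x28, slot 5 ⇒ 0x2B007 (P1/RW1/US1/PS0)
  lvl2: tbl 0x2B, slot 22 ⇒ 0x2E007 (P1/RW1/US1/PS0)
  ✓ 0x2E635  — 3 lookups
#2 VA=0x5C3800A52 (r,kernel):
  lvl0: tbl 0x1C, slot 23 ⇒ 0x31007 (P1/RW1/US1/PS0)
  lvl1: tbl 0x31, slot 28 ⇒ 0x26000 (P0/RW0/US0/PS0)
  → PAGE_NOT_PRESENT  (2 entries read)

Entries read for #0: 3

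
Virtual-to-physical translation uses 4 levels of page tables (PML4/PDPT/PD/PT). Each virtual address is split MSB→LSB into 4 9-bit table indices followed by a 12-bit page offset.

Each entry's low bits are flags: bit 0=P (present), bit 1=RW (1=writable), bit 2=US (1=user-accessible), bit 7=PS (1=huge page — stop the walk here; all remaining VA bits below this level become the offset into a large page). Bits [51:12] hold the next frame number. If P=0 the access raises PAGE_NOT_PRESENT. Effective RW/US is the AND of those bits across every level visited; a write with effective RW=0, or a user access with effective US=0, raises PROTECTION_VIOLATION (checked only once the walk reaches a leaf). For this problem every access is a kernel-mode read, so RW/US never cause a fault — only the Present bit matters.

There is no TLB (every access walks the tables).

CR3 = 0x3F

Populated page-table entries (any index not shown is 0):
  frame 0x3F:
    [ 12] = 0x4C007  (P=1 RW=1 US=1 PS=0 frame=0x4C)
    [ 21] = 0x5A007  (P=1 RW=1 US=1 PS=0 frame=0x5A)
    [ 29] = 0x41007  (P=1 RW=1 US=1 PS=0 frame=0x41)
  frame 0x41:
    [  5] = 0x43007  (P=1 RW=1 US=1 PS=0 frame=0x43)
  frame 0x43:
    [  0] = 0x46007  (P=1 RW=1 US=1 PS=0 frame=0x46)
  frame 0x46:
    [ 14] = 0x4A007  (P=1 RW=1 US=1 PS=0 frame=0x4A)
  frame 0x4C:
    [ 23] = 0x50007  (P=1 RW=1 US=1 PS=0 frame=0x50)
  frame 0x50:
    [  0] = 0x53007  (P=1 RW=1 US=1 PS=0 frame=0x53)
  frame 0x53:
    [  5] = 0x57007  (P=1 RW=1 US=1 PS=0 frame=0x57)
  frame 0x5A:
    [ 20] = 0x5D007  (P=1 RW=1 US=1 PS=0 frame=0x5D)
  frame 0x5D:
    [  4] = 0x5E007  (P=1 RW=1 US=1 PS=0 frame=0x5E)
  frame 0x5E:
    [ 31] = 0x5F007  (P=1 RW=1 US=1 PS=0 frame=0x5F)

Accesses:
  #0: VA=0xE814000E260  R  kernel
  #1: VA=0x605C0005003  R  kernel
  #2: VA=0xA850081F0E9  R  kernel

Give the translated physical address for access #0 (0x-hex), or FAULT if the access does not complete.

Trace:
#0 VA=0xE814000E260 (r,kernel):
  L0: frame=0x3F idx=29 entry=0x41007 [P=1 RW=1 US=1 PS=0]
  L1: frame=0x41 idx=5 entry=0x43007 [P=1 RW=1 US=1 PS=0]
  L2: frame=0x43 idx=0 entry=0x46007 [P=1 RW=1 US=1 PS=0]
  L3: frame=0x46 idx=14 entry=0x4A007 [P=1 RW=1 US=1 PS=0]
  → PA=0x4A260  (4 entries read)
#1 VA=0x605C0005003 (r,kernel):
  L0: frame=0x3F idx=12 entry=0x4C007 [P=1 RW=1 US=1 PS=0]
  L1: frame=0x4C idx=23 entry=0x50007 [P=1 RW=1 US=1 PS=0]
  L2: frame=0x50 idx=0 entry=0x53007 [P=1 RW=1 US=1 PS=0]
  L3: frame=0x53 idx=5 entry=0x57007 [P=1 RW=1 US=1 PS=0]
  → PA=0x57003  (4 entries read)
#2 VA=0xA850081F0E9 (r,kernel):
  L0: frame=0x3F idx=21 entry=0x5A007 [P=1 RW=1 US=1 PS=0]
  L1: frame=0x5A idx=20 entry=0x5D007 [P=1 RW=1 US=1 PS=0]
  L2: frame=0x5D idx=4 entry=0x5E007 [P=1 RW=1 US=1 PS=0]
  L3: frame=0x5E idx=31 entry=0x5F007 [P=1 RW=1 US=1 PS=0]
  → PA=0x5F0E9  (4 entries read)

Access #0 PA: 0x4A260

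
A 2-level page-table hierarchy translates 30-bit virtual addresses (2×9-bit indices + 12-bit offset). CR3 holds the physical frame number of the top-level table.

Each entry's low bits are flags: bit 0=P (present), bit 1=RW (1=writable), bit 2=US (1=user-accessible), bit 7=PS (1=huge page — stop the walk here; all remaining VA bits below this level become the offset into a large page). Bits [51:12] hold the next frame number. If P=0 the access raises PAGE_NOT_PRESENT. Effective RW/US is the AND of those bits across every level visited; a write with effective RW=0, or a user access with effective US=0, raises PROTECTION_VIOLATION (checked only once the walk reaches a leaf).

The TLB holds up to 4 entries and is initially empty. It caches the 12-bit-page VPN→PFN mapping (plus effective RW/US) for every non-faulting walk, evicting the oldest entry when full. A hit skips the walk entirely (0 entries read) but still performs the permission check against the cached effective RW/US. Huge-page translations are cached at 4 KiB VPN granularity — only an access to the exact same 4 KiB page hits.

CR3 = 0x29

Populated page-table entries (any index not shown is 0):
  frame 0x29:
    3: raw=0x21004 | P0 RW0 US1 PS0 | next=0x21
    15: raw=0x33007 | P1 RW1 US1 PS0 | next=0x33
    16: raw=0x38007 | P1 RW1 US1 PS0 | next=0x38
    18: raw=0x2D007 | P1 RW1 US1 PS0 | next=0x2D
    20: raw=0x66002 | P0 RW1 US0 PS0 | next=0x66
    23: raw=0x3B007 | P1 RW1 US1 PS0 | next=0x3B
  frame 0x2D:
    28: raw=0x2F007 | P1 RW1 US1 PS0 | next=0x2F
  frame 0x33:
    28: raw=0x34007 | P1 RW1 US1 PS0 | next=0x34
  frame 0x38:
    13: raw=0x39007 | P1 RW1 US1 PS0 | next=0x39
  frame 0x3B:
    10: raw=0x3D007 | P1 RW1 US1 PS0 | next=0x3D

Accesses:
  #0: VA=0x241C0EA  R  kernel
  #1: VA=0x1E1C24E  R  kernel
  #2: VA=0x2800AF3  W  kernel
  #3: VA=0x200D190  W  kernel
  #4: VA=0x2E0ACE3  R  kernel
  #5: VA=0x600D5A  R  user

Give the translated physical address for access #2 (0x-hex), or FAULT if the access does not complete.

Per-access translation:
#0 VA=0x241C0EA (r,kernel):
  [0] read 0x29 idx=18: raw=0x2D007 flags P=1 W=1 U=1 S=0
  [1] read 0x2D idx=28: raw=0x2F007 flags P=1 W=1 U=1 S=0
  ⇒ phys 0x2F0EA  [2 reads]
#1 VA=0x1E1C24E (r,kernel):
  [0] read 0x29 idx=15: raw=0x33007 flags P=1 W=1 U=1 S=0
  [1] read 0x33 idx=28: raw=0x34007 flags P=1 W=1 U=1 S=0
  ⇒ phys 0x3424E  [2 reads]
#2 VA=0x2800AF3 (w,kernel):
  [0] read 0x29 idx=20: raw=0x66002 flags P=0 W=1 U=0 S=0
  ⇒ fault: PAGE_NOT_PRESENT  — 1 lookups
#3 VA=0x200D190 (w,kernel):
  [0] read 0x29 idx=16: raw=0x38007 flags P=1 W=1 U=1 S=0
  [1] read 0x38 idx=13: raw=0x39007 flags P=1 W=1 U=1 S=0
  ⇒ phys 0x39190  [2 reads]
#4 VA=0x2E0ACE3 (r,kernel):
  [0] read 0x29 idx=23: raw=0x3B007 flags P=1 W=1 U=1 S=0
  [1] read 0x3B idx=10: raw=0x3D007 flags P=1 W=1 U=1 S=0
  ⇒ phys 0x3DCE3  [2 reads]
#5 VA=0x600D5A (r,user):
  [0] read 0x29 idx=3: raw=0x21004 flags P=0 W=0 U=1 S=0
  ⇒ fault: PAGE_NOT_PRESENT  — 1 lookups

Access #2 PA: FAULT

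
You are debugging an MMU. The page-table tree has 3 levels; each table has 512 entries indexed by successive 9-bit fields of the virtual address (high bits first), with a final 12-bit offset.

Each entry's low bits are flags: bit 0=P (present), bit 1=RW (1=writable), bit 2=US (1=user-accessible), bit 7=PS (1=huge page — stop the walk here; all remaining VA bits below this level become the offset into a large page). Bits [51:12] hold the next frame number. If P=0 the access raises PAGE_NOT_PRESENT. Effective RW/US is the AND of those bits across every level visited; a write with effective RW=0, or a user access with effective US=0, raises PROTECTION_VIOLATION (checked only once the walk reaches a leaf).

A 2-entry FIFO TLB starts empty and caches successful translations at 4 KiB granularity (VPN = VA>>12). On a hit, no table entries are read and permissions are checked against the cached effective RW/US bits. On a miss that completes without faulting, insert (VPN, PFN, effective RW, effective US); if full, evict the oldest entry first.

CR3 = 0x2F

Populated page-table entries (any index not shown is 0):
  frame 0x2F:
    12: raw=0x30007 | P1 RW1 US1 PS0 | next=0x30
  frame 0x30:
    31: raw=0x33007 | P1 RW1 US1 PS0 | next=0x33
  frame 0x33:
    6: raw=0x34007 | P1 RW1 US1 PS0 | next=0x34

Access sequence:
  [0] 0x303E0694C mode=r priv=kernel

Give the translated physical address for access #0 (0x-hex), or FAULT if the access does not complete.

Walk each access:
#0 VA=0x303E0694C (r,kernel):
  L0: frame=0x2F idx=12 entry=0x30007 [P=1 RW=1 US=1 PS=0]
  L1: frame=0x30 idx=31 entry=0x33007 [P=1 RW=1 US=1 PS=0]
  L2: frame=0x33 idx=6 entry=0x34007 [P=1 RW=1 US=1 PS=0]
  ⇒ phys 0x3494C  [3 reads]

Access #0 PA: 0x3494C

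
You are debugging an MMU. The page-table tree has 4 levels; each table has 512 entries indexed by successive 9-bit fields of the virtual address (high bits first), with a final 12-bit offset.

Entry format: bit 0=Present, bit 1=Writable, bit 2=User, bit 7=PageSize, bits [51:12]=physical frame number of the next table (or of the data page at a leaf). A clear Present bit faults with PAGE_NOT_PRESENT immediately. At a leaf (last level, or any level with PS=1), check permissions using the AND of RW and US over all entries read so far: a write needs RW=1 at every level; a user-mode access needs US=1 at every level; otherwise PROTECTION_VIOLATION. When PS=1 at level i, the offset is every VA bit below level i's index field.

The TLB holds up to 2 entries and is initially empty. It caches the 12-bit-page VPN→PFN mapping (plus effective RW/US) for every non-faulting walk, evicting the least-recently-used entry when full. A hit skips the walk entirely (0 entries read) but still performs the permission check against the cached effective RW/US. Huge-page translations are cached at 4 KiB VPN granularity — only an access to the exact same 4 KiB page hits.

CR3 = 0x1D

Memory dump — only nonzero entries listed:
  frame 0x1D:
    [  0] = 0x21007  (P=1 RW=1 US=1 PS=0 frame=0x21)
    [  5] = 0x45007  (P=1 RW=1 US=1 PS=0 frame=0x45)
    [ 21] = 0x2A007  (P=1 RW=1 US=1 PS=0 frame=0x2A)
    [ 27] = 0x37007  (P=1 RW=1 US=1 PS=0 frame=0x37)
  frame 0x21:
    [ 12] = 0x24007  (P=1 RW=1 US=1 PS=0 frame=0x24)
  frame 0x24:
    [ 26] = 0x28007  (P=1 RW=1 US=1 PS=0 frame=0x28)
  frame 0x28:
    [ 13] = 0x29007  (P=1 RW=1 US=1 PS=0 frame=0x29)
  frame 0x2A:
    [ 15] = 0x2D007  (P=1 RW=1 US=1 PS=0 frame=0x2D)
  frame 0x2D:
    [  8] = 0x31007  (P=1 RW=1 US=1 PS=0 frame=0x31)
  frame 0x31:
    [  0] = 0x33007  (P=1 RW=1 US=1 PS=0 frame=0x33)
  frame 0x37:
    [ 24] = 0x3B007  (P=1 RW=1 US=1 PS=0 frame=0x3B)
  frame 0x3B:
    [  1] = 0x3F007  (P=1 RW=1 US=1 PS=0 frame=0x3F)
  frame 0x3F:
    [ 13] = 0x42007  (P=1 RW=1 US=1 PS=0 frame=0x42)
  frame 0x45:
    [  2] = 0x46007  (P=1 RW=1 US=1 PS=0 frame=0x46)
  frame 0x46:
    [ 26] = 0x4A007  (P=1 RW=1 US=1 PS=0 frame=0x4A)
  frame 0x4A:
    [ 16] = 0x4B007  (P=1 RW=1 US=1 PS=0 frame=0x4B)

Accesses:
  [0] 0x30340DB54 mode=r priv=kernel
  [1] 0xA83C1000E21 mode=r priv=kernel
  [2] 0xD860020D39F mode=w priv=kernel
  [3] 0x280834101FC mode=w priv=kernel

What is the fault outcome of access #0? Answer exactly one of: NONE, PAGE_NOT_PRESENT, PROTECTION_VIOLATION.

Per-access translation:
#0 VA=0x30340DB54 (r,kernel):
  L0: frame=0x1D idx=0 entry=0x21007 [P=1 RW=1 US=1 PS=0]
  L1: frame=0x21 idx=12 entry=0x24007 [P=1 RW=1 US=1 PS=0]
  L2: frame=0x24 idx=26 entry=0x28007 [P=1 RW=1 US=1 PS=0]
  L3: frame=0x28 idx=13 entry=0x29007 [P=1 RW=1 US=1 PS=0]
  ⇒ phys 0x29B54  [4 reads]
#1 VA=0xA83C1000E21 (r,kernel):
  L0: frame=0x1D idx=21 entry=0x2A007 [P=1 RW=1 US=1 PS=0]
  L1: frame=0x2A idx=15 entry=0x2D007 [P=1 RW=1 US=1 PS=0]
  L2: frame=0x2D idx=8 entry=0x31007 [P=1 RW=1 US=1 PS=0]
  L3: frame=0x31 idx=0 entry=0x33007 [P=1 RW=1 US=1 PS=0]
  ⇒ phys 0x33E21  [4 reads]
#2 VA=0xD860020D39F (w,kernel):
  L0: frame=0x1D idx=27 entry=0x37007 [P=1 RW=1 US=1 PS=0]
  L1: frame=0x37 idx=24 entry=0x3B007 [P=1 RW=1 US=1 PS=0]
  L2: frame=0x3B idx=1 entry=0x3F007 [P=1 RW=1 US=1 PS=0]
  L3: frame=0x3F idx=13 entry=0x42007 [P=1 RW=1 US=1 PS=0]
  ⇒ phys 0x4239F  [4 reads]
#3 VA=0x280834101FC (w,kernel):
  L0: frame=0x1D idx=5 entry=0x45007 [P=1 RW=1 US=1 PS=0]
  L1: frame=0x45 idx=2 entry=0x46007 [P=1 RW=1 US=1 PS=0]
  L2: frame=0x46 idx=26 entry=0x4A007 [P=1 RW=1 US=1 PS=0]
  L3: frame=0x4A idx=16 entry=0x4B007 [P=1 RW=1 US=1 PS=0]
  ⇒ phys 0x4B1FC  [4 reads]

Access #0 fault: NONE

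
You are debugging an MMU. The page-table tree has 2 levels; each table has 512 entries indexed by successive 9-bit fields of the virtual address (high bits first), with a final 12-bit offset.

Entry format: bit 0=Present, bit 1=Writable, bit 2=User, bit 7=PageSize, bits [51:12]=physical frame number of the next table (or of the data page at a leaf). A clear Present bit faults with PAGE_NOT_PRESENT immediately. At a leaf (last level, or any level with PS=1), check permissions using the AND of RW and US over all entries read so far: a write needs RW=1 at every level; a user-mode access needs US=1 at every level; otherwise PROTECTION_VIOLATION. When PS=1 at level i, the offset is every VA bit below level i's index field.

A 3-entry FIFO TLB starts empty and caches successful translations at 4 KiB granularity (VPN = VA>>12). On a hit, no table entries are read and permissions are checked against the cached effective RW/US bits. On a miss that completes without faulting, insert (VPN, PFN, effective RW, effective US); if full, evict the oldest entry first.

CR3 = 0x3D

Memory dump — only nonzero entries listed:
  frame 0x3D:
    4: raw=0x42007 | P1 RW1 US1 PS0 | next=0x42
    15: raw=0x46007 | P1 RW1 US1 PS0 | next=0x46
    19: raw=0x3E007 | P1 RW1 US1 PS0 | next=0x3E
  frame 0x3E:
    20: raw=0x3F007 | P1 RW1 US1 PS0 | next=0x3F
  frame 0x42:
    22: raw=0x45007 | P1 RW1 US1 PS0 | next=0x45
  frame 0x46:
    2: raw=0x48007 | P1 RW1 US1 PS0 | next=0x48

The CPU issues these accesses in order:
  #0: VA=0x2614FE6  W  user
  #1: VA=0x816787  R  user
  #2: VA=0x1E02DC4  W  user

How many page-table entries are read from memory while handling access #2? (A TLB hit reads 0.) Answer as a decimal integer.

Walk each access:
#0 VA=0x2614FE6 (w,user):
  lvl0: tbl 0x3D, slot 19 ⇒ 0x3E007 (P1/RW1/US1/PS0)
  lvl1: tbl 0x3E, slot 20 ⇒ 0x3F007 (P1/RW1/US1/PS0)
  ✓ 0x3FFE6  — 2 lookups
#1 VA=0x816787 (r,user):
  lvl0: tbl 0x3D, slot 4 ⇒ 0x42007 (P1/RW1/US1/PS0)
  lvl1: tbl 0x42, slot 22 ⇒ 0x45007 (P1/RW1/US1/PS0)
  ✓ 0x45787  — 2 lookups
#2 VA=0x1E02DC4 (w,user):
  lvl0: tbl 0x3D, slot 15 ⇒ 0x46007 (P1/RW1/US1/PS0)
  lvl1: tbl 0x46, slot 2 ⇒ 0x48007 (P1/RW1/US1/PS0)
  ✓ 0x48DC4  — 2 lookups

Entries read for #2: 2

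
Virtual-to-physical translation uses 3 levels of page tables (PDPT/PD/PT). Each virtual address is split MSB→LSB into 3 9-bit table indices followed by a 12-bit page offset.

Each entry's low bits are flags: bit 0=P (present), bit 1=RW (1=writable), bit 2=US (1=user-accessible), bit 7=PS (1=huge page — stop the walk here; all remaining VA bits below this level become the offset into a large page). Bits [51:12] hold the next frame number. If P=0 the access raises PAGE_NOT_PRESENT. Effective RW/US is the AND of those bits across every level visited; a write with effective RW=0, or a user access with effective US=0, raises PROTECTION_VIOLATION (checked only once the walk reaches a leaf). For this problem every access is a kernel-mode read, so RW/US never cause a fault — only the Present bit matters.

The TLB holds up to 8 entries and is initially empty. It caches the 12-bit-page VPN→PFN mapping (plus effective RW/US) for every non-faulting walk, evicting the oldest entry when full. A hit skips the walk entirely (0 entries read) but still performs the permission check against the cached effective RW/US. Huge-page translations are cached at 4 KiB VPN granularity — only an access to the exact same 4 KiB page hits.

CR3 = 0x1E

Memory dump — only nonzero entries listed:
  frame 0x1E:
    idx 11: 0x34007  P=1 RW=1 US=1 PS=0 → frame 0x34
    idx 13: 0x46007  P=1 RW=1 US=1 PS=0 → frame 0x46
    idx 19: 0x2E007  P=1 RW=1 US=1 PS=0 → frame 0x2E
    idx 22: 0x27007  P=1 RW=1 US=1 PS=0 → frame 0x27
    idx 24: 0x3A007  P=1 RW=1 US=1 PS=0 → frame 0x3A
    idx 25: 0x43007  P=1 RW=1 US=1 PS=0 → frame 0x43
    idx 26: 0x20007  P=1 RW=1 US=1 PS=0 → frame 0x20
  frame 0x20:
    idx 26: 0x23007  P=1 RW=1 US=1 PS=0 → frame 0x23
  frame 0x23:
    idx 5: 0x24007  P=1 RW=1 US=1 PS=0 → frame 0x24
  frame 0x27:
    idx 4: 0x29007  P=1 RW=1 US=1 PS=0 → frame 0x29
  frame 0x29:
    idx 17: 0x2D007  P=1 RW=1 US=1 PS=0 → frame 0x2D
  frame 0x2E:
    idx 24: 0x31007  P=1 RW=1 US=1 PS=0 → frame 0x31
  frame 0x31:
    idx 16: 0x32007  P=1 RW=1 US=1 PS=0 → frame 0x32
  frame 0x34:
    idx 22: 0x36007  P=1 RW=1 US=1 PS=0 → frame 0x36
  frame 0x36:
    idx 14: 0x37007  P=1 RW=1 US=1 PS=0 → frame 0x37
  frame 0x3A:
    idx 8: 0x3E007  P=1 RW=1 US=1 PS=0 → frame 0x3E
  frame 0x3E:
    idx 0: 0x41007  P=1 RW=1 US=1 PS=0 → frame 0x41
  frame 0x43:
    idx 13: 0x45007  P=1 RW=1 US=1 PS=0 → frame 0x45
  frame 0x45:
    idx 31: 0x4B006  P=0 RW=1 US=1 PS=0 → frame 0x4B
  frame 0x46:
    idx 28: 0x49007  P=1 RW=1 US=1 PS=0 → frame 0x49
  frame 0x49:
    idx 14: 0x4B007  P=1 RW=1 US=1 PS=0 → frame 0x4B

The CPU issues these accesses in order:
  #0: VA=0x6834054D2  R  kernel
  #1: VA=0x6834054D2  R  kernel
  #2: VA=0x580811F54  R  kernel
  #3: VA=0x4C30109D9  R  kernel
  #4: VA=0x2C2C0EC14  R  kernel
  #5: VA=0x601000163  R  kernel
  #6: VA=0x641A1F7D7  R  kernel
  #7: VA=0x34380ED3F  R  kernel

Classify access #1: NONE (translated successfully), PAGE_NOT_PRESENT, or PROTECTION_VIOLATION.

Per-access translation:
#0 VA=0x6834054D2 (r,kernel):
  L0 @0x1E[26] → 0x20007  P=1,RW=1,US=1,PS=0
  L1 @0x20[26] → 0x23007  P=1,RW=1,US=1,PS=0
  L2 @0x23[5] → 0x24007  P=1,RW=1,US=1,PS=0
  ⇒ phys 0x244D2  [3 reads]
#1 VA=0x6834054D2 (r,kernel):
  TLB hit vpn=0x683405 → PA=0x244D2
#2 VA=0x580811F54 (r,kernel):
  L0 @0x1E[22] → 0x27007  P=1,RW=1,US=1,PS=0
  L1 @0x27[4] → 0x29007  P=1,RW=1,US=1,PS=0
  L2 @0x29[17] → 0x2D007  P=1,RW=1,US=1,PS=0
  ⇒ phys 0x2DF54  [3 reads]
#3 VA=0x4C30109D9 (r,kernel):
  L0 @0x1E[19] → 0x2E007  P=1,RW=1,US=1,PS=0
  L1 @0x2E[24] → 0x31007  P=1,RW=1,US=1,PS=0
  L2 @0x31[16] → 0x32007  P=1,RW=1,US=1,PS=0
  ⇒ phys 0x329D9  [3 reads]
#4 VA=0x2C2C0EC14 (r,kernel):
  L0 @0x1E[11] → 0x34007  P=1,RW=1,US=1,PS=0
  L1 @0x34[22] → 0x36007  P=1,RW=1,US=1,PS=0
  L2 @0x36[14] → 0x37007  P=1,RW=1,US=1,PS=0
  ⇒ phys 0x37C14  [3 reads]
#5 VA=0x601000163 (r,kernel):
  L0 @0x1E[24] → 0x3A007  P=1,RW=1,US=1,PS=0
  L1 @0x3A[8] → 0x3E007  P=1,RW=1,US=1,PS=0
  L2 @0x3E[0] → 0x41007  P=1,RW=1,US=1,PS=0
  ⇒ phys 0x41163  [3 reads]
#6 VA=0x641A1F7D7 (r,kernel):
  L0 @0x1E[25] → 0x43007  P=1,RW=1,US=1,PS=0
  L1 @0x43[13] → 0x45007  P=1,RW=1,US=1,PS=0
  L2 @0x45[31] → 0x4B006  P=0,RW=1,US=1,PS=0
  → PAGE_NOT_PRESENT  (3 entries read)
#7 VA=0x34380ED3F (r,kernel):
  L0 @0x1E[13] → 0x46007  P=1,RW=1,US=1,PS=0
  L1 @0x46[28] → 0x49007  P=1,RW=1,US=1,PS=0
  L2 @0x49[14] → 0x4B007  P=1,RW=1,US=1,PS=0
  ⇒ phys 0x4BD3F  [3 reads]

Access #1 fault: NONE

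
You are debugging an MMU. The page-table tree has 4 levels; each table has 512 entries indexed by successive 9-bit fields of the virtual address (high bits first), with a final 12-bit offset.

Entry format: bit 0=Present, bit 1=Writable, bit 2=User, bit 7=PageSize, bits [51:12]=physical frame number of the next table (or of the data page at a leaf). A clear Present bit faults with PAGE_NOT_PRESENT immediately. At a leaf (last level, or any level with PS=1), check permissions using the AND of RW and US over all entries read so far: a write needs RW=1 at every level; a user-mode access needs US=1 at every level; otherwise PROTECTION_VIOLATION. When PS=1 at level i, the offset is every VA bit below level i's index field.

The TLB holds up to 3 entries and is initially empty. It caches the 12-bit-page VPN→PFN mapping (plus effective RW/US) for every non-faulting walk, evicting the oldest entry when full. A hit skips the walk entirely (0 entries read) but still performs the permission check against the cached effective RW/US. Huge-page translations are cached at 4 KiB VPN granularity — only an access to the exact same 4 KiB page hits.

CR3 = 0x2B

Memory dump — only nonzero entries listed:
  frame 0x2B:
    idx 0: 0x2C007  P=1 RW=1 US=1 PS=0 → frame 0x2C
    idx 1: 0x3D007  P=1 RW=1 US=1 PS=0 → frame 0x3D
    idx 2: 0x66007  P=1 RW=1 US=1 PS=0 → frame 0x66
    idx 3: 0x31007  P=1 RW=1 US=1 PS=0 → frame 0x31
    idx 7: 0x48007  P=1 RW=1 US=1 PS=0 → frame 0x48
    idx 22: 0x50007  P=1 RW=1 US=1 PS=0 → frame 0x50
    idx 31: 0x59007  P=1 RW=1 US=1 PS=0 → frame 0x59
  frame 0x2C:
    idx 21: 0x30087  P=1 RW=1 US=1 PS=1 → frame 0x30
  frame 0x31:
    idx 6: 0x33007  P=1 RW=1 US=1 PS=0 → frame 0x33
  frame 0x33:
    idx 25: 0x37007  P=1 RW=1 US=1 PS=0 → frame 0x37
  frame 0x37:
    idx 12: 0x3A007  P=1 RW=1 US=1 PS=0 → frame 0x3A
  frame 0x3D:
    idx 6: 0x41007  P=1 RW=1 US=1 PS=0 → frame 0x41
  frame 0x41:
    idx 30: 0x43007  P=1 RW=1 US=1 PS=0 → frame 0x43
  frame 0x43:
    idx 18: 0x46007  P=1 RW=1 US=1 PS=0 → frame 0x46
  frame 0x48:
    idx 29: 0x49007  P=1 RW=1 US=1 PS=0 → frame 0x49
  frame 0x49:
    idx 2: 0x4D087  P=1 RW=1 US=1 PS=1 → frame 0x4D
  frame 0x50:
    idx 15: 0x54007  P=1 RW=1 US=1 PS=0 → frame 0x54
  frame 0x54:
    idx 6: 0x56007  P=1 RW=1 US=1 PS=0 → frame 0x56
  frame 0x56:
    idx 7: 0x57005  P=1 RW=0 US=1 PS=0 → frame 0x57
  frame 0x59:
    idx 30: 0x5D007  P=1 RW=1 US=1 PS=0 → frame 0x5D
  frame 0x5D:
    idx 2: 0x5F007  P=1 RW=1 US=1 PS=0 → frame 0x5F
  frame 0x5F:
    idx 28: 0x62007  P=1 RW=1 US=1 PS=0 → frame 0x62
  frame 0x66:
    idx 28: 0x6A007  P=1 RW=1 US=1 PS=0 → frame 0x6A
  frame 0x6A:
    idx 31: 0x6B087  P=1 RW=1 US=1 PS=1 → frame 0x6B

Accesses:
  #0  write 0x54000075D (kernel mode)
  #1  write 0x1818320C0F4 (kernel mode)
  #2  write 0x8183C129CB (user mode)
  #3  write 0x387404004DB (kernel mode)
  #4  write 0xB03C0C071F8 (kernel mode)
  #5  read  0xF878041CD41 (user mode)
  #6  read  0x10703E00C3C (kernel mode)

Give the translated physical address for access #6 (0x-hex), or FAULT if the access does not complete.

Per-access translation:
#0 VA=0x54000075D (w,kernel):
  L0 @0x2B[0] → 0x2C007  P=1,RW=1,US=1,PS=0
  L1 @0x2C[21] → 0x30087  P=1,RW=1,US=1,PS=1
  → PA=0x3075D (huge @L1)  (2 entries read)
#1 VA=0x1818320C0F4 (w,kernel):
  L0 @0x2B[3] → 0x31007  P=1,RW=1,US=1,PS=0
  L1 @0x31[6] → 0x33007  P=1,RW=1,US=1,PS=0
  L2 @0x33[25] → 0x37007  P=1,RW=1,US=1,PS=0
  L3 @0x37[12] → 0x3A007  P=1,RW=1,US=1,PS=0
  → PA=0x3A0F4  (4 entries read)
#2 VA=0x8183C129CB (w,user):
  L0 @0x2B[1] → 0x3D007  P=1,RW=1,US=1,PS=0
  L1 @0x3D[6] → 0x41007  P=1,RW=1,US=1,PS=0
  L2 @0x41[30] → 0x43007  P=1,RW=1,US=1,PS=0
  L3 @0x43[18] → 0x46007  P=1,RW=1,US=1,PS=0
  → PA=0x469CB  (4 entries read)
#3 VA=0x387404004DB (w,kernel):
  L0 @0x2B[7] → 0x48007  P=1,RW=1,US=1,PS=0
  L1 @0x48[29] → 0x49007  P=1,RW=1,US=1,PS=0
  L2 @0x49[2] → 0x4D087  P=1,RW=1,US=1,PS=1
  → PA=0x4D4DB (huge @L2)  (3 entries read)
#4 VA=0xB03C0C071F8 (w,kernel):
  L0 @0x2B[22] → 0x50007  P=1,RW=1,US=1,PS=0
  L1 @0x50[15] → 0x54007  P=1,RW=1,US=1,PS=0
  L2 @0x54[6] → 0x56007  P=1,RW=1,US=1,PS=0
  L3 @0x56[7] → 0x57005  P=1,RW=0,US=1,PS=0
  ⇒ fault: PROTECTION_VIOLATION  — 4 lookups
#5 VA=0xF878041CD41 (r,user):
  L0 @0x2B[31] → 0x59007  P=1,RW=1,US=1,PS=0
  L1 @0x59[30] → 0x5D007  P=1,RW=1,US=1,PS=0
  L2 @0x5D[2] → 0x5F007  P=1,RW=1,US=1,PS=0
  L3 @0x5F[28] → 0x62007  P=1,RW=1,US=1,PS=0
  → PA=0x62D41  (4 entries read)
#6 VA=0x10703E00C3C (r,kernel):
  L0 @0x2B[2] → 0x66007  P=1,RW=1,US=1,PS=0
  L1 @0x66[28] → 0x6A007  P=1,RW=1,US=1,PS=0
  L2 @0x6A[31] → 0x6B087  P=1,RW=1,US=1,PS=1
  → PA=0x6BC3C (huge @L2)  (3 entries read)

Access #6 PA: 0x6BC3C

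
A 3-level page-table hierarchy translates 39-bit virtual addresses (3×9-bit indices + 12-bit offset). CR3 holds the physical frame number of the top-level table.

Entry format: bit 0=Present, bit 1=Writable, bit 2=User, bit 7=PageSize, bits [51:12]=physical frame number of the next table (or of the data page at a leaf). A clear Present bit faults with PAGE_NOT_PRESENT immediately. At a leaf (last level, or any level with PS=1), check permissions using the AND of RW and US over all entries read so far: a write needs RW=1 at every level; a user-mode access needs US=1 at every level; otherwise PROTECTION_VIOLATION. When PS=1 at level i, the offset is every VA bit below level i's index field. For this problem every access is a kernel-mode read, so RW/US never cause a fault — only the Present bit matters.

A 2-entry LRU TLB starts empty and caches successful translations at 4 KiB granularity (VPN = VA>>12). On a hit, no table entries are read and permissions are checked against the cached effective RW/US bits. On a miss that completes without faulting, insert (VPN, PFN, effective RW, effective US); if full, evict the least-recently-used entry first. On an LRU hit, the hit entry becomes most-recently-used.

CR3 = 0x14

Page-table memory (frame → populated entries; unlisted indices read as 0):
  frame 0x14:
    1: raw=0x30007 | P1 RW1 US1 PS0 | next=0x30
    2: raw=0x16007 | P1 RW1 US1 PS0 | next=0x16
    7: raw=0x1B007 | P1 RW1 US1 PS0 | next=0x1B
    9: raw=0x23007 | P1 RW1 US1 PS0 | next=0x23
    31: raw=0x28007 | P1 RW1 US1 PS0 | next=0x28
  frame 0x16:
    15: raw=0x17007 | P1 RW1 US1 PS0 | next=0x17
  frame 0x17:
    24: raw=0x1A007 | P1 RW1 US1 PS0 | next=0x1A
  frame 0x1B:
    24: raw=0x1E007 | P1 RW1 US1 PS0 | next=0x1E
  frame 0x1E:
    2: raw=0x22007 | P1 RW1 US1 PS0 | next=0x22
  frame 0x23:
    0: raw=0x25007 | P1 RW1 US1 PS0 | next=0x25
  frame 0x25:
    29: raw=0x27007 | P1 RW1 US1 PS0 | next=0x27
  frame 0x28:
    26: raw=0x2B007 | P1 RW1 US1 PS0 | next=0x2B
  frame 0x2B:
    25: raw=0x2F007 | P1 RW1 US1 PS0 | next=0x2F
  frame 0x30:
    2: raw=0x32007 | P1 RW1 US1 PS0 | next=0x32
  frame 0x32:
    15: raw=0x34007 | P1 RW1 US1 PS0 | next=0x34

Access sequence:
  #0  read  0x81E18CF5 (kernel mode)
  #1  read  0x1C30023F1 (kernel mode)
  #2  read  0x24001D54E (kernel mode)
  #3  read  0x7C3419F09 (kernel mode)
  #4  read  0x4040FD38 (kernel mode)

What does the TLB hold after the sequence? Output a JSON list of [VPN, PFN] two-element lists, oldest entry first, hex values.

Trace:
#0 VA=0x81E18CF5 (r,kernel):
  L0 @0x14[2] → 0x16007  P=1,RW=1,US=1,PS=0
  L1 @0x16[15] → 0x17007  P=1,RW=1,US=1,PS=0
  L2 @0x17[24] → 0x1A007  P=1,RW=1,US=1,PS=0
  ✓ 0x1ACF5  — 3 lookups
#1 VA=0x1C30023F1 (r,kernel):
  L0 @0x14[7] → 0x1B007  P=1,RW=1,US=1,PS=0
  L1 @0x1B[24] → 0x1E007  P=1,RW=1,US=1,PS=0
  L2 @0x1E[2] → 0x22007  P=1,RW=1,US=1,PS=0
  ✓ 0x223F1  — 3 lookups
#2 VA=0x24001D54E (r,kernel):
  L0 @0x14[9] → 0x23007  P=1,RW=1,US=1,PS=0
  L1 @0x23[0] → 0x25007  P=1,RW=1,US=1,PS=0
  L2 @0x25[29] → 0x27007  P=1,RW=1,US=1,PS=0
  ✓ 0x2754E  — 3 lookups
#3 VA=0x7C3419F09 (r,kernel):
  L0 @0x14[31] → 0x28007  P=1,RW=1,US=1,PS=0
  L1 @0x28[26] → 0x2B007  P=1,RW=1,US=1,PS=0
  L2 @0x2B[25] → 0x2F007  P=1,RW=1,US=1,PS=0
  ✓ 0x2FF09  — 3 lookups
#4 VA=0x4040FD38 (r,kernel):
  L0 @0x14[1] → 0x30007  P=1,RW=1,US=1,PS=0
  L1 @0x30[2] → 0x32007  P=1,RW=1,US=1,PS=0
  L2 @0x32[15] → 0x34007  P=1,RW=1,US=1,PS=0
  ✓ 0x34D38  — 3 lookups

TLB: [["0x7C3419", "0x2F"], ["0x4040F", "0x34"]]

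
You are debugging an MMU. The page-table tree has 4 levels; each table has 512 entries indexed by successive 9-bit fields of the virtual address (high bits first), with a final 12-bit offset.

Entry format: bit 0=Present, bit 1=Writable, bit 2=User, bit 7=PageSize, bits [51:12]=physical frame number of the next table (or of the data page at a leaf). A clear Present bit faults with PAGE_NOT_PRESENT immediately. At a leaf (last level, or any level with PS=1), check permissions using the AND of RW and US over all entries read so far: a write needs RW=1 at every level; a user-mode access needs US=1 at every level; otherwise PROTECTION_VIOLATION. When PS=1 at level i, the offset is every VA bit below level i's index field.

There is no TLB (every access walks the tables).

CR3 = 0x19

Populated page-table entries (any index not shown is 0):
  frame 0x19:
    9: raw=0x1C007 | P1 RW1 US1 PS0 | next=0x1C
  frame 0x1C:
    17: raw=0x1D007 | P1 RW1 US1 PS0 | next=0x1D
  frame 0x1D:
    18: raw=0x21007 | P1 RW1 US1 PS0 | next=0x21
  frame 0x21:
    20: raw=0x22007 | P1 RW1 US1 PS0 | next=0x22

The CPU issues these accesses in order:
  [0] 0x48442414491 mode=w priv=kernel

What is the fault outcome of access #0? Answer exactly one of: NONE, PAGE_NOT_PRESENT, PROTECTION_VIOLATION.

Trace:
#0 VA=0x48442414491 (w,kernel):
  L0 @0x19[9] → 0x1C007  P=1,RW=1,US=1,PS=0
  L1 @0x1C[17] → 0x1D007  P=1,RW=1,US=1,PS=0
  L2 @0x1D[18] → 0x21007  P=1,RW=1,US=1,PS=0
  L3 @0x21[20] → 0x22007  P=1,RW=1,US=1,PS=0
  → PA=0x22491  (4 entries read)

Access #0 fault: NONE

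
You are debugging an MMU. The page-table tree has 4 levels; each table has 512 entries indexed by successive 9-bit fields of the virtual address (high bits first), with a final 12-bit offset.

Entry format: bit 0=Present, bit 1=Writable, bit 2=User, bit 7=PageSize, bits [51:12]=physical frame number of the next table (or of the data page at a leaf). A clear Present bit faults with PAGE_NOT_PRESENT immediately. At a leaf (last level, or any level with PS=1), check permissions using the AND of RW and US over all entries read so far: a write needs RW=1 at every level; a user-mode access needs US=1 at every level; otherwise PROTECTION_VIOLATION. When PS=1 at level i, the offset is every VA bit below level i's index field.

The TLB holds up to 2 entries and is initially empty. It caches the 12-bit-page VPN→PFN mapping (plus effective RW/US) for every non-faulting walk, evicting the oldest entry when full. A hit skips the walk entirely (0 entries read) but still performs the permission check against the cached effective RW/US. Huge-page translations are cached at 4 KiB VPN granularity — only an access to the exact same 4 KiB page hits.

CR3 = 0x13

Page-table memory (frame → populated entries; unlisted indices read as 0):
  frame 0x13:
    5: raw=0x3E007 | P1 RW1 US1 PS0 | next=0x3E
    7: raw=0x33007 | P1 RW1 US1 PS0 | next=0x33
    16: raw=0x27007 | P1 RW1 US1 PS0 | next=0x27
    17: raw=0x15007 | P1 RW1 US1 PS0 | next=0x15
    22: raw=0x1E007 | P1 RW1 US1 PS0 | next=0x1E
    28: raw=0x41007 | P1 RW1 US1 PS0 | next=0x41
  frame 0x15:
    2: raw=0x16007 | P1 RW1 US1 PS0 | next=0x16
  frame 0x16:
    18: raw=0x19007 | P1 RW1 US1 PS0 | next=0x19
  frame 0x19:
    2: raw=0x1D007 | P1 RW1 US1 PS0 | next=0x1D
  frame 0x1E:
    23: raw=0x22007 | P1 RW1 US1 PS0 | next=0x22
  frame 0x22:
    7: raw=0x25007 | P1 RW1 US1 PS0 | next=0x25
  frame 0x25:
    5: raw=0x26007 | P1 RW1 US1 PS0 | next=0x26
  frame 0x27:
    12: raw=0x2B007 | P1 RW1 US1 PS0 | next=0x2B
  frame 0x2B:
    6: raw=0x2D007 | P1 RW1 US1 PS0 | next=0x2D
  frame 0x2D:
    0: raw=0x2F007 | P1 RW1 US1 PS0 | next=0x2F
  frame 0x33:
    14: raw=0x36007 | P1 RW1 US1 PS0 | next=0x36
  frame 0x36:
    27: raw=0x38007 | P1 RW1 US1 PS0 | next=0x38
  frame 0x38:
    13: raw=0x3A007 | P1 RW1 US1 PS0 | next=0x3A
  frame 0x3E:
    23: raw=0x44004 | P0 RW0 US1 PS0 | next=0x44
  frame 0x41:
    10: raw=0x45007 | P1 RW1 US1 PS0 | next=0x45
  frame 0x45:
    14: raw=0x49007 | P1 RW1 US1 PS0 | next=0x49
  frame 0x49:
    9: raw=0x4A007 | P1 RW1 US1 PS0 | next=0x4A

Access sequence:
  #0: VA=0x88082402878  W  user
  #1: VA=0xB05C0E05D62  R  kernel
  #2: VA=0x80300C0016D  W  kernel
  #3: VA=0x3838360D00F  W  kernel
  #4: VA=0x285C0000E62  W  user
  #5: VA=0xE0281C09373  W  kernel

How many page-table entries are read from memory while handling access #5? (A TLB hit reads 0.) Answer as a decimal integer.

Walk each access:
#0 VA=0x88082402878 (w,user):
  [0] read 0x13 idx=17: raw=0x15007 flags P=1 W=1 U=1 S=0
  [1] read 0x15 idx=2: raw=0x16007 flags P=1 W=1 U=1 S=0
  [2] read 0x16 idx=18: raw=0x19007 flags P=1 W=1 U=1 S=0
  [3] read 0x19 idx=2: raw=0x1D007 flags P=1 W=1 U=1 S=0
  ✓ 0x1D878  — 4 lookups
#1 VA=0xB05C0E05D62 (r,kernel):
  [0] read 0x13 idx=22: raw=0x1E007 flags P=1 W=1 U=1 S=0
  [1] read 0x1E idx=23: raw=0x22007 flags P=1 W=1 U=1 S=0
  [2] read 0x22 idx=7: raw=0x25007 flags P=1 W=1 U=1 S=0
  [3] read 0x25 idx=5: raw=0x26007 flags P=1 W=1 U=1 S=0
  ✓ 0x26D62  — 4 lookups
#2 VA=0x80300C0016D (w,kernel):
  [0] read 0x13 idx=16: raw=0x27007 flags P=1 W=1 U=1 S=0
  [1] read 0x27 idx=12: raw=0x2B007 flags P=1 W=1 U=1 S=0
  [2] read 0x2B idx=6: raw=0x2D007 flags P=1 W=1 U=1 S=0
  [3] read 0x2D idx=0: raw=0x2F007 flags P=1 W=1 U=1 S=0
  ✓ 0x2F16D  — 4 lookups
#3 VA=0x3838360D00F (w,kernel):
  [0] read 0x13 idx=7: raw=0x33007 flags P=1 W=1 U=1 S=0
  [1] read 0x33 idx=14: raw=0x36007 flags P=1 W=1 U=1 S=0
  [2] read 0x36 idx=27: raw=0x38007 flags P=1 W=1 U=1 S=0
  [3] read 0x38 idx=13: raw=0x3A007 flags P=1 W=1 U=1 S=0
  ✓ 0x3A00F  — 4 lookups
#4 VA=0x285C0000E62 (w,user):
  [0] read 0x13 idx=5: raw=0x3E007 flags P=1 W=1 U=1 S=0
  [1] read 0x3E idx=23: raw=0x44004 flags P=0 W=0 U=1 S=0
  ⇒ fault: PAGE_NOT_PRESENT  — 2 lookups
#5 VA=0xE0281C09373 (w,kernel):
  [0] read 0x13 idx=28: raw=0x41007 flags P=1 W=1 U=1 S=0
  [1] read 0x41 idx=10: raw=0x45007 flags P=1 W=1 U=1 S=0
  [2] read 0x45 idx=14: raw=0x49007 flags P=1 W=1 U=1 S=0
  [3] read 0x49 idx=9: raw=0x4A007 flags P=1 W=1 U=1 S=0
  ✓ 0x4A373  — 4 lookups

Entries read for #5: 4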